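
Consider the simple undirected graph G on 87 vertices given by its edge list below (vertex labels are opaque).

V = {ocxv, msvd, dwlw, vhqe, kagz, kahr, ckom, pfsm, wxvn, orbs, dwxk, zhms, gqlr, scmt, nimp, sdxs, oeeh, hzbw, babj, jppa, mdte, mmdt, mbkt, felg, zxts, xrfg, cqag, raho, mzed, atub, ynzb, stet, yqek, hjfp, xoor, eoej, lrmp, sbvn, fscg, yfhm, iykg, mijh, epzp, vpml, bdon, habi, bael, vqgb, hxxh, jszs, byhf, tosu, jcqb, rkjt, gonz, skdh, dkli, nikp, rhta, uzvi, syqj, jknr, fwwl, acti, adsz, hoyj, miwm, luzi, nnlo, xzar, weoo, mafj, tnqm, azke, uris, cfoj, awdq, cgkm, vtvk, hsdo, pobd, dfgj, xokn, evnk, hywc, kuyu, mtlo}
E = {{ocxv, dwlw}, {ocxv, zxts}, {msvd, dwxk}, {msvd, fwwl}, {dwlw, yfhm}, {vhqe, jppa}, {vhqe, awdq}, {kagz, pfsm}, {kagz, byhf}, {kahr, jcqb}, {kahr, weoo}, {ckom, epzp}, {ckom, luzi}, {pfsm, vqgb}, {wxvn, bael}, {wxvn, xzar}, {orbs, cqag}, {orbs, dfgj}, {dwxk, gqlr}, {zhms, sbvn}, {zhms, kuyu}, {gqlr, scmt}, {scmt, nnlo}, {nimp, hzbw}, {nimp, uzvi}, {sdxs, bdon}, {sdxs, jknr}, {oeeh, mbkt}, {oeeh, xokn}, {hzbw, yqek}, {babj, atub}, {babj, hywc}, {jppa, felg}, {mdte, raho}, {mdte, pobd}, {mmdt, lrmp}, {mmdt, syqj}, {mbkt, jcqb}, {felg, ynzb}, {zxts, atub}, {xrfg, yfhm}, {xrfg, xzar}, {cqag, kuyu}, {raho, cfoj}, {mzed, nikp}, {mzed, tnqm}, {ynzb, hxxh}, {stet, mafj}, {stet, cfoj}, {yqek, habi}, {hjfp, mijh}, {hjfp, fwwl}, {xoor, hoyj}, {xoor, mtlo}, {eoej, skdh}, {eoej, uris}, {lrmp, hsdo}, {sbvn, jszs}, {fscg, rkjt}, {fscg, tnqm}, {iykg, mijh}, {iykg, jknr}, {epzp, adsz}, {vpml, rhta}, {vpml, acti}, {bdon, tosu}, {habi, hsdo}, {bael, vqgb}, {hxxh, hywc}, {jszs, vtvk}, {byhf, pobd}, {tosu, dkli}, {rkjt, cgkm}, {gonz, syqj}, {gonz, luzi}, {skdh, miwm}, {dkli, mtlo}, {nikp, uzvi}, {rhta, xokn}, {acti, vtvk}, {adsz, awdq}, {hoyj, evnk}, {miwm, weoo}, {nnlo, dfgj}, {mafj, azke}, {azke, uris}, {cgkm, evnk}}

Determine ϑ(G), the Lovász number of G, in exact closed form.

87*cos(pi/87)/(cos(pi/87) + 1)

N(scmt) = {gqlr, nnlo}, |N(scmt)| = 2.
deg(lrmp) = 2; N(lrmp) = {mmdt, hsdo}.
deg(babj) = 2; N(babj) = {atub, hywc}.
deg(eoej) = 2; N(eoej) = {skdh, uris}.
87-vertex 2-regular graph: the odd cycle C_{87}.
A has 44 distinct eigenvalues ≈ [2.0, 1.995, 1.979, 1.953, 1.917, 1.871, 1.815, 1.75, 1.675, 1.592, 1.501, 1.401, 1.295, 1.181, 1.062, 0.937, 0.807, 0.673, 0.535, 0.395, 0.252, 0.108, -0.036, -0.18, -0.324, -0.465, -0.604, -0.74, -0.872, -1.0, -1.122, -1.239, -1.349, -1.452, -1.547, -1.635, -1.714, -1.784, -1.844, -1.895, -1.936, -1.967, -1.988, -1.999].
ϑ = −N·λ_min/(λ_max−λ_min) = −87·(-2*cos(pi/87))/(2−(-2*cos(pi/87))) = 87*cos(pi/87)/(cos(pi/87) + 1).
≈ 43.48581645 (to 8 d.p.).
Sandwich: α(G)=43 ≤ ϑ(G)=87*cos(pi/87)/(cos(pi/87) + 1) ≤ χ(Ḡ)=44 (both strict).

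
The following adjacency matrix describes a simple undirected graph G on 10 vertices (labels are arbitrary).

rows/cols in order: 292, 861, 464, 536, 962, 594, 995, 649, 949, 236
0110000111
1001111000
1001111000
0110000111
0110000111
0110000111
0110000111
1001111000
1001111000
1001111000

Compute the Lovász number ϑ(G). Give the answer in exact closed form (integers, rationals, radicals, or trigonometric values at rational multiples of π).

5

Vertex 861 has 5 neighbors: 292, 536, 962, 594, 995.
deg(649) = 5; N(649) = {292, 536, 962, 594, 995}.
N(236) = {292, 536, 962, 594, 995}, |N(236)| = 5.
N(536) = {861, 464, 649, 949, 236}, |N(536)| = 5.
2 parts of sizes [5, 5]; α(G) = 5 = ϑ (perfect).
≈ 5.00000 (to 5 d.p.).
5 ≤ 5 ≤ 5: collapsed.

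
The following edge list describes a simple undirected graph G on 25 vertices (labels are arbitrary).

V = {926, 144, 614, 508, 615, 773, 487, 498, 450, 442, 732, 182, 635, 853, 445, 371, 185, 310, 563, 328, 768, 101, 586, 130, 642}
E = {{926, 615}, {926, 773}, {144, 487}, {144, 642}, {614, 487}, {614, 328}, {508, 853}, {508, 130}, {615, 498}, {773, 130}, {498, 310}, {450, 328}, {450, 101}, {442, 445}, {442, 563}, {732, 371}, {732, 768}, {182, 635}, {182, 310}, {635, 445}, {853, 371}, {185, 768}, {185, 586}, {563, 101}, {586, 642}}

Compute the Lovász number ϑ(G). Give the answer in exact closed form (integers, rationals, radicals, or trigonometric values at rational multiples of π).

25*cos(pi/25)/(cos(pi/25) + 1)

N(310) = {498, 182}, |N(310)| = 2.
deg(487) = 2; N(487) = {144, 614}.
N(371) = {732, 853}, |N(371)| = 2.
N(508) = {853, 130}, |N(508)| = 2.
Every vertex has degree 2 (N=25); the odd cycle C_{25}.
spec(A) ≈ [2.0, 1.937, 1.753, 1.458, 1.072, 0.618, 0.126, -0.375, -0.852, -1.275, -1.618, -1.86, -1.984] (distinct, 3 d.p.).
−25·(-2*cos(pi/25)) / ((2)−(-2*cos(pi/25))) = 25*cos(pi/25)/(cos(pi/25) + 1) = ϑ(G).
= 12.450522… (decimal).
12 ≤ 25*cos(pi/25)/(cos(pi/25) + 1) ≤ 13: both strict.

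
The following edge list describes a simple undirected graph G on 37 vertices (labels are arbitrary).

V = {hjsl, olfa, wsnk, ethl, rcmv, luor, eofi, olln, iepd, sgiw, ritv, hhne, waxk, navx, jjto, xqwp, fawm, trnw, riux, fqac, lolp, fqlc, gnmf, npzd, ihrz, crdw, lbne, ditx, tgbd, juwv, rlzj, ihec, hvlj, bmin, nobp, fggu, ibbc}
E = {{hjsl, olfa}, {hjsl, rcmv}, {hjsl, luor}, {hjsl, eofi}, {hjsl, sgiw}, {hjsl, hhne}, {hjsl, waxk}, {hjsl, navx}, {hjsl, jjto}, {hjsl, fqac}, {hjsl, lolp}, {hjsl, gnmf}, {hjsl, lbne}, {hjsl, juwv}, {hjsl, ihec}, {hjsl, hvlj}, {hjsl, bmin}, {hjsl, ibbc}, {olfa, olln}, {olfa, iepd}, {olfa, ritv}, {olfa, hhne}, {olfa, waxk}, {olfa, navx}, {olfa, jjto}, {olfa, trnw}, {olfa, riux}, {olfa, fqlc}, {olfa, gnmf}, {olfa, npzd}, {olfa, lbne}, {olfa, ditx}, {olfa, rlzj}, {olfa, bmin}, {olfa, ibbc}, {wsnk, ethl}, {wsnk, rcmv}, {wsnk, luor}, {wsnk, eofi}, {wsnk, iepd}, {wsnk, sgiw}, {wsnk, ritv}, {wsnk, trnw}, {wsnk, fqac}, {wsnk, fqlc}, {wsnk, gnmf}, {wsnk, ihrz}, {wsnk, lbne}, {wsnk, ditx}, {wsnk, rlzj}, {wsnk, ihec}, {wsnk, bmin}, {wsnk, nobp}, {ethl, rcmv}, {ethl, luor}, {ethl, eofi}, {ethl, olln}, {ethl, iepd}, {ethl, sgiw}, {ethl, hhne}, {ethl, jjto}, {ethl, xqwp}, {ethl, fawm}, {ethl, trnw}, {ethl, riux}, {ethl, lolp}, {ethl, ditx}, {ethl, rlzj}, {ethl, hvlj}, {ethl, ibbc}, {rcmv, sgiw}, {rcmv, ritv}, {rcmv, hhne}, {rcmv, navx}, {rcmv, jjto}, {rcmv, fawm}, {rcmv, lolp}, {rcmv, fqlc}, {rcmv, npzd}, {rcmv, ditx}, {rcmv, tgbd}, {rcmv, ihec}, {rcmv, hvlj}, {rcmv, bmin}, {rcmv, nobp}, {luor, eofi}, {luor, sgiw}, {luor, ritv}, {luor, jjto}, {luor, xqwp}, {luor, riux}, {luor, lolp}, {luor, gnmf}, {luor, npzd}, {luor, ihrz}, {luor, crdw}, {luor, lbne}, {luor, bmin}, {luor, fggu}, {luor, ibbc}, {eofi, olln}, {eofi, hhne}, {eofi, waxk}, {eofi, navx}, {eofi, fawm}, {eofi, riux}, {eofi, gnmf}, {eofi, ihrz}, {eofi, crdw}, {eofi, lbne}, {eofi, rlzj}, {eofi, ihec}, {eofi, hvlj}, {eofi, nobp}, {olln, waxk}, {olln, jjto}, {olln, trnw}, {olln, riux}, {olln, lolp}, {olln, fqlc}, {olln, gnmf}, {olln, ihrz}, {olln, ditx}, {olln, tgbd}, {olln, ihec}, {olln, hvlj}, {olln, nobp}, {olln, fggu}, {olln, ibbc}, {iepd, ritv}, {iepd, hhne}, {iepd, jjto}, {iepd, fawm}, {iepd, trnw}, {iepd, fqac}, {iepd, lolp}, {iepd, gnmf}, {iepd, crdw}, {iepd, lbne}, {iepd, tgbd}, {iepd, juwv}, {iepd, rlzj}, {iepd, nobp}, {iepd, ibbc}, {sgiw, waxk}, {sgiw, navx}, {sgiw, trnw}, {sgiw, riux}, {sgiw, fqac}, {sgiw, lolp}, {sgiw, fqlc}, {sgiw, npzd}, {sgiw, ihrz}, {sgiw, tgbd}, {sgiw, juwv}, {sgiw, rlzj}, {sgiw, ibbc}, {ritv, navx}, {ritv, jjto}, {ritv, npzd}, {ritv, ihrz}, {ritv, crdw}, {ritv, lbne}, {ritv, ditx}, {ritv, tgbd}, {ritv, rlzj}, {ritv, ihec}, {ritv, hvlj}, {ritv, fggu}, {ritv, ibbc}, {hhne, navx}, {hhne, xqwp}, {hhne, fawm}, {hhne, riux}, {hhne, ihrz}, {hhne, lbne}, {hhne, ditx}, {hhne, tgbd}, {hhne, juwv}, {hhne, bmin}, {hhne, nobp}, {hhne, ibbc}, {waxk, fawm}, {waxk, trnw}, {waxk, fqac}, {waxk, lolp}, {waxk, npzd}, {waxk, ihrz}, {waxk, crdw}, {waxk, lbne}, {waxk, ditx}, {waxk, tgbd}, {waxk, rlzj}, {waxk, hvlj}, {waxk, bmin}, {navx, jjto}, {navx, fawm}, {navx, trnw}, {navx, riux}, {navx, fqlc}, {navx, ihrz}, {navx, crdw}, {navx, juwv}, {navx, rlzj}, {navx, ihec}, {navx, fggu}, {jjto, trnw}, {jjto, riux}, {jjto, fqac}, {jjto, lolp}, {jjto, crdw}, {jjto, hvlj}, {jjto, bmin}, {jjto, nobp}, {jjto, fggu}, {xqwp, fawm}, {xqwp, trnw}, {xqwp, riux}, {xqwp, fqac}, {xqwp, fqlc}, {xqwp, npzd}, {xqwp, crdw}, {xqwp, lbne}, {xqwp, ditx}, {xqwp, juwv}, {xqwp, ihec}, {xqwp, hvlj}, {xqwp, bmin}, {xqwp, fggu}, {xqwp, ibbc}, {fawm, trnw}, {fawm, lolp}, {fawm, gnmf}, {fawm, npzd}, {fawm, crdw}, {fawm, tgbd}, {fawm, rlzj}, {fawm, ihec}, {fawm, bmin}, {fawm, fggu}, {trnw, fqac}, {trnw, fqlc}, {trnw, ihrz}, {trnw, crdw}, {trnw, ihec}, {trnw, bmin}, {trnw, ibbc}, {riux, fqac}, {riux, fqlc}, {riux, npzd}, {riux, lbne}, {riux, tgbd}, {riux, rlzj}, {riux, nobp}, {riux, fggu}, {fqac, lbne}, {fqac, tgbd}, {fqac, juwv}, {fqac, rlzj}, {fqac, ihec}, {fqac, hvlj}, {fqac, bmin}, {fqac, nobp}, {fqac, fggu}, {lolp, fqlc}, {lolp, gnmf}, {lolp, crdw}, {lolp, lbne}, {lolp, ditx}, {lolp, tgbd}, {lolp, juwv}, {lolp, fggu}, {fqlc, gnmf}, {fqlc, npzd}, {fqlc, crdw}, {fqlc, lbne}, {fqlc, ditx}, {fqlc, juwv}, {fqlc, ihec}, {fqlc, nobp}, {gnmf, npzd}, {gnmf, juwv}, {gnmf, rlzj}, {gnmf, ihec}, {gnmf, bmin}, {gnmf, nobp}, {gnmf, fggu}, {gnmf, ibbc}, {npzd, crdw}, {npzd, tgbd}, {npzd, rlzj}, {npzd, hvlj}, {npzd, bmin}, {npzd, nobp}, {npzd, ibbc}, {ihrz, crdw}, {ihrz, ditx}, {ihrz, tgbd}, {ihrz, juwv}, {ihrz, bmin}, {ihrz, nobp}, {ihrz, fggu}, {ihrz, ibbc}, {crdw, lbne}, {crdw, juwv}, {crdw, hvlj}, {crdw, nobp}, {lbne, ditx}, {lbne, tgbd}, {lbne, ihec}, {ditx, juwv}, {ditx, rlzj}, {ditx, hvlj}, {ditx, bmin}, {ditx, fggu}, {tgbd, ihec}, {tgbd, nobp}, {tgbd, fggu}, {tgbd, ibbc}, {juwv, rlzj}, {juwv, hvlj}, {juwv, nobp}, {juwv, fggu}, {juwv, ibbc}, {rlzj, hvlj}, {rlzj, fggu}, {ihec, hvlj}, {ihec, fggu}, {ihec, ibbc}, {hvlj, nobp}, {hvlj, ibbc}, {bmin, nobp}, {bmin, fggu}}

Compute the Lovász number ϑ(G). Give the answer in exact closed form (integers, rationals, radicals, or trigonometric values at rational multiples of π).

deg(riux) = 18; N(riux) = {olfa, ethl, luor, eofi, olln, sgiw, hhne, navx, jjto, xqwp, fqac, fqlc, npzd, lbne, tgbd, rlzj, nobp, fggu}.
deg(wsnk) = 18; N(wsnk) = {ethl, rcmv, luor, eofi, iepd, sgiw, ritv, trnw, fqac, fqlc, gnmf, ihrz, lbne, ditx, rlzj, ihec, bmin, nobp}.
N(crdw) = {luor, eofi, iepd, ritv, waxk, navx, jjto, xqwp, fawm, trnw, lolp, fqlc, npzd, ihrz, lbne, juwv, hvlj, nobp}, |N(crdw)| = 18.
Vertex lbne has 18 neighbors: hjsl, olfa, wsnk, luor, eofi, iepd, ritv, hhne, waxk, xqwp, riux, fqac, lolp, fqlc, crdw, ditx, tgbd, ihec.
deg(v) = 18 for all v (|V|=37); strongly regular (37,18,8,9).
A has 3 distinct eigenvalues ≈ [18.0, 2.5414, -3.5414].
With N=37: ϑ(G) = 37·(-(-sqrt(37)/2 - 1/2))/(18−(-sqrt(37)/2 - 1/2)) = sqrt(37).
Numerically 6.08276253.

sqrt(37)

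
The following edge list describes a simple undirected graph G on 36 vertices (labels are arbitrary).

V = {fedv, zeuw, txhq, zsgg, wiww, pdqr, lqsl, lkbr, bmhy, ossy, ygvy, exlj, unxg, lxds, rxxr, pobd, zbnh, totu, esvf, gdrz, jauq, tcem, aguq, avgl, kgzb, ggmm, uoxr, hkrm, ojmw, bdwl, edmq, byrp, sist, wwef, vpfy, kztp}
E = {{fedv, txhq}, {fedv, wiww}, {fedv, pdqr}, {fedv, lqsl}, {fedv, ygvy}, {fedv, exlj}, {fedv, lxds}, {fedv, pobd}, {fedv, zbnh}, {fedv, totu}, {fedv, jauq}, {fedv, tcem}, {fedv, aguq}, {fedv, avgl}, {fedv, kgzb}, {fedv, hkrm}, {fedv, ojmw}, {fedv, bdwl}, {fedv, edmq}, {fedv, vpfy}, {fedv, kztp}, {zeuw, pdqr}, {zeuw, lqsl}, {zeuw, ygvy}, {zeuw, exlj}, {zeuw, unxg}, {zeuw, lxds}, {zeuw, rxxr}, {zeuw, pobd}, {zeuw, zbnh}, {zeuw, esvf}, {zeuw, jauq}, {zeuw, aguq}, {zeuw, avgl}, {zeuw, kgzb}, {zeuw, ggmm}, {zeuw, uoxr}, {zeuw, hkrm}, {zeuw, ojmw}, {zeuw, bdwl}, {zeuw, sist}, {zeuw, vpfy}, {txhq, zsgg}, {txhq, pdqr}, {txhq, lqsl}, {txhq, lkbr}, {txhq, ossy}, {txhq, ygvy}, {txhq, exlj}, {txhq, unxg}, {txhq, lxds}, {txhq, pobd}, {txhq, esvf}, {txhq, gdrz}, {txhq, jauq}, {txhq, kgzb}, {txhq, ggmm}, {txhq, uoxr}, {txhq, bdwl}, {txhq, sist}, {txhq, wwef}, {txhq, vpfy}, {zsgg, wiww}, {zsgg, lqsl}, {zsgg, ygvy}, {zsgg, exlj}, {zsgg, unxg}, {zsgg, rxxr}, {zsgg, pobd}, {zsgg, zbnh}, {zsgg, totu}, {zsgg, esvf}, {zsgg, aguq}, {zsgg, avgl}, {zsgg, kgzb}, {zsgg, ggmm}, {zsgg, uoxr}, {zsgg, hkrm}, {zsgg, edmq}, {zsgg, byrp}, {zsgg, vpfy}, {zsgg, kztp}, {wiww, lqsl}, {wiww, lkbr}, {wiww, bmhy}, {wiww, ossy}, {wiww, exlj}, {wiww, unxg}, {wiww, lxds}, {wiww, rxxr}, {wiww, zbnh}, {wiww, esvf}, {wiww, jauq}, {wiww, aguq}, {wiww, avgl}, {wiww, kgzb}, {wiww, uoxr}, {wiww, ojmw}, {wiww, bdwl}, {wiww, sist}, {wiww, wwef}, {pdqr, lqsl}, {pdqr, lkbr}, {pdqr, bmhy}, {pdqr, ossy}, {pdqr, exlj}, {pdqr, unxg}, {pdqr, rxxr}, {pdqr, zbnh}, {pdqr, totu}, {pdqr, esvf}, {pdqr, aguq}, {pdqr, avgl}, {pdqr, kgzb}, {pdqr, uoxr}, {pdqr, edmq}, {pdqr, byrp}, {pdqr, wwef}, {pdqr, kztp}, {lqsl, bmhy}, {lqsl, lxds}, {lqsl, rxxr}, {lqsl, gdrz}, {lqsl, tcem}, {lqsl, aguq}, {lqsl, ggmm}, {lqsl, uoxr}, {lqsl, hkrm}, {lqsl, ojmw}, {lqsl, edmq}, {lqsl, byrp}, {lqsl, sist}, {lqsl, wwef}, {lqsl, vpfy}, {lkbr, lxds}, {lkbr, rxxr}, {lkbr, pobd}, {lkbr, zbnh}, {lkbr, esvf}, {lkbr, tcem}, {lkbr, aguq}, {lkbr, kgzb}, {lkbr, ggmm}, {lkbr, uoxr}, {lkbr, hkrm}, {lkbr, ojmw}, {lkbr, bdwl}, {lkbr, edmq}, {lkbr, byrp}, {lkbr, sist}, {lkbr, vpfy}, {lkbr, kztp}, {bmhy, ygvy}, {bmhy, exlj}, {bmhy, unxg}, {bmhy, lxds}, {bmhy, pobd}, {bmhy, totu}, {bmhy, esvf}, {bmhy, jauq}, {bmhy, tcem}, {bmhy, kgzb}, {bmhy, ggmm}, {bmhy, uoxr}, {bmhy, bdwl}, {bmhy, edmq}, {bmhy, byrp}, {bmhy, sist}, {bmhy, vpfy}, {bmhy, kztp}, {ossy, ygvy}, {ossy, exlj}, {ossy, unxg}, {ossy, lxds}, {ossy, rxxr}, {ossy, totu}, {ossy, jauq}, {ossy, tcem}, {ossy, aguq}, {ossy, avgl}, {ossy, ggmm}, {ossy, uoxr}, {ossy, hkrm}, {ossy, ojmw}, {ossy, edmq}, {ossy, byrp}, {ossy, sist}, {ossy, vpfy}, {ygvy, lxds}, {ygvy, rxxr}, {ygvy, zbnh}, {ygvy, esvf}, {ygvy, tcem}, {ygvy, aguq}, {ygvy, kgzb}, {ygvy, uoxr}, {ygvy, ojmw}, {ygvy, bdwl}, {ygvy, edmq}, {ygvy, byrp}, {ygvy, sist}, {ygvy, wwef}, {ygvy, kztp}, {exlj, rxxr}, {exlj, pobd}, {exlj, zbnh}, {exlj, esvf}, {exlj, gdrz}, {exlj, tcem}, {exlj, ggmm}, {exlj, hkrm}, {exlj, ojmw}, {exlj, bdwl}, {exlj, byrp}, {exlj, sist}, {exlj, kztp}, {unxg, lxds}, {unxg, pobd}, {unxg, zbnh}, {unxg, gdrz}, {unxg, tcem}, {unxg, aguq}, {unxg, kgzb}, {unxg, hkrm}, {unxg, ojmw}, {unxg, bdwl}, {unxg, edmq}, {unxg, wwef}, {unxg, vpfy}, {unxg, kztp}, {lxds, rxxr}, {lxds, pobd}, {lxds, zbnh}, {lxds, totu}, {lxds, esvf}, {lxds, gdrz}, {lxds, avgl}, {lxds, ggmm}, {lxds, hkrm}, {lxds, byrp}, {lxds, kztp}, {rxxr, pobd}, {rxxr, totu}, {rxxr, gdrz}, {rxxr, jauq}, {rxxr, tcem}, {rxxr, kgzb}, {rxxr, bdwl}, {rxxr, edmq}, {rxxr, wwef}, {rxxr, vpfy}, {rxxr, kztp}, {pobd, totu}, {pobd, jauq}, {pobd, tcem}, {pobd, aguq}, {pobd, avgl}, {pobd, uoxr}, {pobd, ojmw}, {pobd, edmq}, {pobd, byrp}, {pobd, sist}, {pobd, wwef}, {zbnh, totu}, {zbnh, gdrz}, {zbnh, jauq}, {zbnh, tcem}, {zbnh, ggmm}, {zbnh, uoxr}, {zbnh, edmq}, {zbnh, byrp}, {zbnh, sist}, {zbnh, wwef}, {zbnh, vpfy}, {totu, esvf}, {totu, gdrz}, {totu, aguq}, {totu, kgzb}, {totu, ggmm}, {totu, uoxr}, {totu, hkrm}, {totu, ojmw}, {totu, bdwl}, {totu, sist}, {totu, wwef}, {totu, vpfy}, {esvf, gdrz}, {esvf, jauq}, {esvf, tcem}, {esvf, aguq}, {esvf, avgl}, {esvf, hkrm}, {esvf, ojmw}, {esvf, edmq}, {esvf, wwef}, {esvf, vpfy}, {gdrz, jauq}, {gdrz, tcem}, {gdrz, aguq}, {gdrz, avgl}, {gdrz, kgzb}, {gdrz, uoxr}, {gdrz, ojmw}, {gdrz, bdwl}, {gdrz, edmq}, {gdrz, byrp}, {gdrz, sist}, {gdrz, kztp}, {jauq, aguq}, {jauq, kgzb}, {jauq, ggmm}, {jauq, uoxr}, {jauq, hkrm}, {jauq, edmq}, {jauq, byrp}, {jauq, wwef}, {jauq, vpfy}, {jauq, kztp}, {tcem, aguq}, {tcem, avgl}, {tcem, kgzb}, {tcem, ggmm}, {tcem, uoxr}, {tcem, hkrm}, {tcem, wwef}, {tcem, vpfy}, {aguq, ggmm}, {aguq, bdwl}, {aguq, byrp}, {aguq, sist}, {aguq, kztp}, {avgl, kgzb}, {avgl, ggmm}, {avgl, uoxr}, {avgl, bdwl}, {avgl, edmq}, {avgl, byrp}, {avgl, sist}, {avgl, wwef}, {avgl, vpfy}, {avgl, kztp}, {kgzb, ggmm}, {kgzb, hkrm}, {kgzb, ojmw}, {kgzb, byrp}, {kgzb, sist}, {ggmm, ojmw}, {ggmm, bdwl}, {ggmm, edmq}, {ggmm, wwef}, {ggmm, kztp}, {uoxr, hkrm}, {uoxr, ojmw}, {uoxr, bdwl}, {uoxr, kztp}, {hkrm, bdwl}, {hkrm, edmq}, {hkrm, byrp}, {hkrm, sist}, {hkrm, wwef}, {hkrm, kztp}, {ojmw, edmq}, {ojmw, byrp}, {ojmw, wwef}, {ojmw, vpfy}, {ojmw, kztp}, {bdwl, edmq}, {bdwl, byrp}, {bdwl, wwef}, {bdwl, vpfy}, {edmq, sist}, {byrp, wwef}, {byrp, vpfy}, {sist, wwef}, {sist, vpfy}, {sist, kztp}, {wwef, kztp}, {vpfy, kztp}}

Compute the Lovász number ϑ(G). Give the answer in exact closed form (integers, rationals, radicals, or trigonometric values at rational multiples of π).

8

N(totu) = {fedv, zsgg, pdqr, bmhy, ossy, lxds, rxxr, pobd, zbnh, esvf, gdrz, aguq, kgzb, ggmm, uoxr, hkrm, ojmw, bdwl, sist, wwef, vpfy}, |N(totu)| = 21.
N(fedv) = {txhq, wiww, pdqr, lqsl, ygvy, exlj, lxds, pobd, zbnh, totu, jauq, tcem, aguq, avgl, kgzb, hkrm, ojmw, bdwl, edmq, vpfy, kztp}, |N(fedv)| = 21.
Vertex aguq has 21 neighbors: fedv, zeuw, zsgg, wiww, pdqr, lqsl, lkbr, ossy, ygvy, unxg, pobd, totu, esvf, gdrz, jauq, tcem, ggmm, bdwl, byrp, sist, kztp.
Vertex lqsl has 21 neighbors: fedv, zeuw, txhq, zsgg, wiww, pdqr, bmhy, lxds, rxxr, gdrz, tcem, aguq, ggmm, uoxr, hkrm, ojmw, edmq, byrp, sist, wwef, vpfy.
36-vertex 21-regular graph: Kneser-type, 2-subsets of [9].
spec(A) ≈ [21.0, 1.0, -6.0] (distinct, 5 d.p.).
Lovász (edge-transitive): ϑ = −36·(-6)/((21)−(-6)) = 8.
Numerically 8.0000.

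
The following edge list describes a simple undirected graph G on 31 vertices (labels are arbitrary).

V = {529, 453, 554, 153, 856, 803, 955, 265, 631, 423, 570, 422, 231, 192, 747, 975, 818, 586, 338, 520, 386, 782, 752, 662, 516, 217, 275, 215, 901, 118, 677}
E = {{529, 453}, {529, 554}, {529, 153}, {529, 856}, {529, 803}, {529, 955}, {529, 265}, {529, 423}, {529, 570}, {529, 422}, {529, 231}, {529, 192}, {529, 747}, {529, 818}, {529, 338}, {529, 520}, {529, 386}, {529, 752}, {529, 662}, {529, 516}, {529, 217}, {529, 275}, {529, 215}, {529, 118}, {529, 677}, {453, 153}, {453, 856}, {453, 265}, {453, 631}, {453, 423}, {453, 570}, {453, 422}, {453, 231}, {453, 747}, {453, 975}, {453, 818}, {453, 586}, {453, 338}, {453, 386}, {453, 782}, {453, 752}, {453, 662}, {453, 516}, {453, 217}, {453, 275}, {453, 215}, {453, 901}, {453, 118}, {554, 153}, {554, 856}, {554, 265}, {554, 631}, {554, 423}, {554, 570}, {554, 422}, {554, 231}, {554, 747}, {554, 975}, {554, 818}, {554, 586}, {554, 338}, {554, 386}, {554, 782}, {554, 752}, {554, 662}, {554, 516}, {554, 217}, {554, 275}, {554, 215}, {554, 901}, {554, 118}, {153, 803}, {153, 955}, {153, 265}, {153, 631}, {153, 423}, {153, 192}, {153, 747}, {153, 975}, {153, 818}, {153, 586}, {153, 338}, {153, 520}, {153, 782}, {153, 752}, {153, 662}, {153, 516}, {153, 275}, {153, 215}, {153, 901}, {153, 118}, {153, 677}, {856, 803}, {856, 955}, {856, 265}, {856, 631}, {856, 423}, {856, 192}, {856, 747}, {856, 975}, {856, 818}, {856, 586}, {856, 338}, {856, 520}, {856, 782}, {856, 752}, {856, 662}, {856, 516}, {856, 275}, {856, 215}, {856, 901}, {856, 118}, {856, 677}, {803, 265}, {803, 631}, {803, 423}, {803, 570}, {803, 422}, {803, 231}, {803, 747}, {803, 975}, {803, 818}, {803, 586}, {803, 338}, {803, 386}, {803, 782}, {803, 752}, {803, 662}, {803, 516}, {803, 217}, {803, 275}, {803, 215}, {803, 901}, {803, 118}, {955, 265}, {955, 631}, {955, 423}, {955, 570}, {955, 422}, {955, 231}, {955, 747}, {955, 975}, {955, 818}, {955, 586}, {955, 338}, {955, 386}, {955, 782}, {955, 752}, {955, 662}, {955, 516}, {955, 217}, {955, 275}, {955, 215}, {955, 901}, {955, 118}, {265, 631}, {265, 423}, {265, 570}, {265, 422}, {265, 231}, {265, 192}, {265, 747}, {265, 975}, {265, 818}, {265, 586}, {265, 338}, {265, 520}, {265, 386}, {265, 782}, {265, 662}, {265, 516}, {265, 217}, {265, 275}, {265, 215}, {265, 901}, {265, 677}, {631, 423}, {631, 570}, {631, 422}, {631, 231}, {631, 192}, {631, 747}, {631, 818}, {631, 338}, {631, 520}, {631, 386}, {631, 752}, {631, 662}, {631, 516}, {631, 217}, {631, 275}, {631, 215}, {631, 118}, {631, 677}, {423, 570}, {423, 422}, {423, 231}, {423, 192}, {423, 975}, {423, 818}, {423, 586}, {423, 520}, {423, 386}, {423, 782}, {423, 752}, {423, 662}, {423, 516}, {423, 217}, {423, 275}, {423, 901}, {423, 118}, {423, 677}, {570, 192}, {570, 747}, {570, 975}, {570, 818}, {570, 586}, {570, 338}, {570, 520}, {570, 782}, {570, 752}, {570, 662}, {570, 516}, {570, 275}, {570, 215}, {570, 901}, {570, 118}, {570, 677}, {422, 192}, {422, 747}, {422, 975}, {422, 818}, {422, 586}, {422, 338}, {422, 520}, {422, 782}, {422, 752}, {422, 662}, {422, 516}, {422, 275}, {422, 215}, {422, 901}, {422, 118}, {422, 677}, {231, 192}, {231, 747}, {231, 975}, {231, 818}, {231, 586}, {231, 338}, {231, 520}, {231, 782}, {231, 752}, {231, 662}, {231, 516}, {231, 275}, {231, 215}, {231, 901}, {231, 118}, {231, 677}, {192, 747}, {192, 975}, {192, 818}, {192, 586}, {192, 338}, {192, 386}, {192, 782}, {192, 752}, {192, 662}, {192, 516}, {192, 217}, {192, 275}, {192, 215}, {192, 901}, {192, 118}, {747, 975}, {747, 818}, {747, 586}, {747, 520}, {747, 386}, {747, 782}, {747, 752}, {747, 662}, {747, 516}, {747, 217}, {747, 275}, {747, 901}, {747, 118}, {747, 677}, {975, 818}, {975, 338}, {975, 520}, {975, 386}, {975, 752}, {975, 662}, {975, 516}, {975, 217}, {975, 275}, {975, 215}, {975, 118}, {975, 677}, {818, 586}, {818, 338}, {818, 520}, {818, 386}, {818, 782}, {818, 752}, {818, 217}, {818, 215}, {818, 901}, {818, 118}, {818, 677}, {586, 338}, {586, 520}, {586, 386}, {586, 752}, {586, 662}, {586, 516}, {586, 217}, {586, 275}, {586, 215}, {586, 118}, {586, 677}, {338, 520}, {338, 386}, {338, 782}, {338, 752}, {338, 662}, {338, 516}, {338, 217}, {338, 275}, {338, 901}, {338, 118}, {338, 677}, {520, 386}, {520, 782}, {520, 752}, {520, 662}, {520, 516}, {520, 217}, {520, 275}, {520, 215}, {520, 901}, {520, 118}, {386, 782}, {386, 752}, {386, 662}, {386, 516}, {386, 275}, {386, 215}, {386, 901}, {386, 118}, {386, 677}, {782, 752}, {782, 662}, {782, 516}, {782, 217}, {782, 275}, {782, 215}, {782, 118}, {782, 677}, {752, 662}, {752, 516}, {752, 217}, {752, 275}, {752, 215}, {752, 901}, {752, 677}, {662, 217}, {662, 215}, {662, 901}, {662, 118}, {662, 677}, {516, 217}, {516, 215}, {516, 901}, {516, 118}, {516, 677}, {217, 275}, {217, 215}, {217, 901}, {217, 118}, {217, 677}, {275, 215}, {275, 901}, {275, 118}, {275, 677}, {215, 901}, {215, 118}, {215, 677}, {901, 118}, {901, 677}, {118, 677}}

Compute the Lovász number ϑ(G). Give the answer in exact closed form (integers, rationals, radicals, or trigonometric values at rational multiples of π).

7

deg(901) = 25; N(901) = {453, 554, 153, 856, 803, 955, 265, 423, 570, 422, 231, 192, 747, 818, 338, 520, 386, 752, 662, 516, 217, 275, 215, 118, 677}.
Vertex 586 has 25 neighbors: 453, 554, 153, 856, 803, 955, 265, 423, 570, 422, 231, 192, 747, 818, 338, 520, 386, 752, 662, 516, 217, 275, 215, 118, 677.
Vertex 782 has 25 neighbors: 453, 554, 153, 856, 803, 955, 265, 423, 570, 422, 231, 192, 747, 818, 338, 520, 386, 752, 662, 516, 217, 275, 215, 118, 677.
N(975) = {453, 554, 153, 856, 803, 955, 265, 423, 570, 422, 231, 192, 747, 818, 338, 520, 386, 752, 662, 516, 217, 275, 215, 118, 677}, |N(975)| = 25.
K_{7,7,6,4,4,3} (perfect); ϑ(G) = α(G) = max{7,7,6,4,4,3} = 7.
≈ 7.0000000 (to 7 d.p.).
Lovász sandwich 7 ≤ 7 ≤ 7: collapsed.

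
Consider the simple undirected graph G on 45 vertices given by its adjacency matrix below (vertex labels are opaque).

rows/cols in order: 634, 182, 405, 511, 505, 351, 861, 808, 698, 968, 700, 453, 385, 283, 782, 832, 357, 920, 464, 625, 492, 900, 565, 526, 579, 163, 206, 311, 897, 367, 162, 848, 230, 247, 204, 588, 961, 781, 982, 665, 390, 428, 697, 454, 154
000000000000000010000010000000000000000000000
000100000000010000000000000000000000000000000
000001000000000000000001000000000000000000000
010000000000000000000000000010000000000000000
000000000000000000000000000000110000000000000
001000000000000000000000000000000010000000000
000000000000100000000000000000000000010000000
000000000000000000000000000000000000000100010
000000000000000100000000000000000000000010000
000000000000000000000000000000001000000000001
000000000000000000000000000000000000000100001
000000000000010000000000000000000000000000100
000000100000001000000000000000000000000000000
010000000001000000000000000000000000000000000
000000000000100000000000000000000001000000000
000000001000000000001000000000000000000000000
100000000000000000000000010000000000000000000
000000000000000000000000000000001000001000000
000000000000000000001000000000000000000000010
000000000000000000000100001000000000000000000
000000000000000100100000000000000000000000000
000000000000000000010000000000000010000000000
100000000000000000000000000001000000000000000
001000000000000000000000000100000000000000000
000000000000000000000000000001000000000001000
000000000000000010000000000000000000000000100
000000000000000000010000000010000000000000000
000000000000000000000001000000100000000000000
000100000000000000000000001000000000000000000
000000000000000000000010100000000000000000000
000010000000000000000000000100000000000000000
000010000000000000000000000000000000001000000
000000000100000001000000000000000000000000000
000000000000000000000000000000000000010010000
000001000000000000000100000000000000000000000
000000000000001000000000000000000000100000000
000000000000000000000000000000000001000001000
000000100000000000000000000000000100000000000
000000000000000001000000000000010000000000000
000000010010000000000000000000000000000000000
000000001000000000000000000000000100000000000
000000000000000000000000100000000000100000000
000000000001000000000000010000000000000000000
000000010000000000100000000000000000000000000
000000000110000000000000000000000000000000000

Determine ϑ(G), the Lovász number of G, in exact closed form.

Vertex 390 has 2 neighbors: 698, 247.
deg(492) = 2; N(492) = {832, 464}.
N(230) = {968, 920}, |N(230)| = 2.
deg(808) = 2; N(808) = {665, 454}.
45-vertex 2-regular graph: this is C_{45}, the 45-cycle.
The 23 distinct eigenvalues: [2.0, 1.9805, 1.9225, 1.8271, 1.6961, 1.5321, 1.3383, 1.1184, 0.8767, 0.618, 0.3473, 0.0698, -0.2091, -0.4838, -0.7492, -1.0, -1.2313, -1.4387, -1.618, -1.7659, -1.8794, -1.9563, -1.9951].
With N=45: ϑ(G) = 45·(-(-1)*2*cos(pi/45))/(2−(-2*cos(pi/45))) = 45*cos(pi/45)/(cos(pi/45) + 1).
ϑ(G) ≈ 22.472562147.
Check 22 ≤ 45*cos(pi/45)/(cos(pi/45) + 1) ≤ 23: both strict.

45*cos(pi/45)/(cos(pi/45) + 1)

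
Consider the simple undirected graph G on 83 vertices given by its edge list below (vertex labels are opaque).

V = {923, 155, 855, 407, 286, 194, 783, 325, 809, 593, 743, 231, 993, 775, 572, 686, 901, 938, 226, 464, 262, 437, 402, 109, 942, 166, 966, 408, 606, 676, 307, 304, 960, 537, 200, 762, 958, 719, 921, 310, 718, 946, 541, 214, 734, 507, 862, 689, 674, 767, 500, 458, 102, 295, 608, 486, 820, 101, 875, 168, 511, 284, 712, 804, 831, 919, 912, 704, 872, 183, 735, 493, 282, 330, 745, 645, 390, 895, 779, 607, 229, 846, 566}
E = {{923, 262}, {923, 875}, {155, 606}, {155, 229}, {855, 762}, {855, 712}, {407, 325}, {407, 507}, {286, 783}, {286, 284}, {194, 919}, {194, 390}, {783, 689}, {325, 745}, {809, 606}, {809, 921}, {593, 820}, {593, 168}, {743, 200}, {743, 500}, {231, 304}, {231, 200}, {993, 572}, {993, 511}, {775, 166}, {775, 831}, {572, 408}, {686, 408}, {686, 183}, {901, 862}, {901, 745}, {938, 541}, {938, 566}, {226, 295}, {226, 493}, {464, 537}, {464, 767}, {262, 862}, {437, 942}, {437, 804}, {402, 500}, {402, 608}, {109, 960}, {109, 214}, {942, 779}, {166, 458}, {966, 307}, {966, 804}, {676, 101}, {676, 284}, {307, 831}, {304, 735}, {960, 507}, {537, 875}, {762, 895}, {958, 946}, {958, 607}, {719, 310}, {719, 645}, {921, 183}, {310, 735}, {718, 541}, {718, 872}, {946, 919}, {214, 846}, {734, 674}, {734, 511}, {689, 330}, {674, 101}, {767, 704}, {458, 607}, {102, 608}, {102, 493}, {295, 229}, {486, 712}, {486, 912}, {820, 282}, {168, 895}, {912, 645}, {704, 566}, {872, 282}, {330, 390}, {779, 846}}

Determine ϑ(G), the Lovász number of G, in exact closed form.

N(407) = {325, 507}, |N(407)| = 2.
N(229) = {155, 295}, |N(229)| = 2.
deg(464) = 2; N(464) = {537, 767}.
Vertex 168 has 2 neighbors: 593, 895.
Regular of degree 2 on 83 vertices: a single 83-cycle (edge-transitive).
spec(A) ≈ [2.0, 1.994272, 1.977121, 1.948645, 1.909008, 1.858436, 1.797219, 1.725708, 1.644312, 1.553498, 1.453785, 1.345745, 1.229997, 1.107203, 0.978068, 0.84333, 0.703762, 0.560163, 0.413355, 0.264179, 0.113491, -0.037848, -0.18897, -0.33901, -0.487108, -0.632415, -0.774101, -0.911352, -1.043383, -1.169438, -1.288794, -1.400768, -1.504719, -1.600051, -1.686218, -1.762726, -1.829138, -1.885072, -1.930209, -1.96429, -1.98712, -1.998568] (distinct, 6 d.p.).
ϑ = −N·λ_min/(λ_max−λ_min) = −83·(-2*cos(pi/83))/(2−(-2*cos(pi/83))) = 83*cos(pi/83)/(cos(pi/83) + 1).
ϑ(G) ≈ 41.48513259.
41 ≤ 83*cos(pi/83)/(cos(pi/83) + 1) ≤ 42: both strict.

83*cos(pi/83)/(cos(pi/83) + 1)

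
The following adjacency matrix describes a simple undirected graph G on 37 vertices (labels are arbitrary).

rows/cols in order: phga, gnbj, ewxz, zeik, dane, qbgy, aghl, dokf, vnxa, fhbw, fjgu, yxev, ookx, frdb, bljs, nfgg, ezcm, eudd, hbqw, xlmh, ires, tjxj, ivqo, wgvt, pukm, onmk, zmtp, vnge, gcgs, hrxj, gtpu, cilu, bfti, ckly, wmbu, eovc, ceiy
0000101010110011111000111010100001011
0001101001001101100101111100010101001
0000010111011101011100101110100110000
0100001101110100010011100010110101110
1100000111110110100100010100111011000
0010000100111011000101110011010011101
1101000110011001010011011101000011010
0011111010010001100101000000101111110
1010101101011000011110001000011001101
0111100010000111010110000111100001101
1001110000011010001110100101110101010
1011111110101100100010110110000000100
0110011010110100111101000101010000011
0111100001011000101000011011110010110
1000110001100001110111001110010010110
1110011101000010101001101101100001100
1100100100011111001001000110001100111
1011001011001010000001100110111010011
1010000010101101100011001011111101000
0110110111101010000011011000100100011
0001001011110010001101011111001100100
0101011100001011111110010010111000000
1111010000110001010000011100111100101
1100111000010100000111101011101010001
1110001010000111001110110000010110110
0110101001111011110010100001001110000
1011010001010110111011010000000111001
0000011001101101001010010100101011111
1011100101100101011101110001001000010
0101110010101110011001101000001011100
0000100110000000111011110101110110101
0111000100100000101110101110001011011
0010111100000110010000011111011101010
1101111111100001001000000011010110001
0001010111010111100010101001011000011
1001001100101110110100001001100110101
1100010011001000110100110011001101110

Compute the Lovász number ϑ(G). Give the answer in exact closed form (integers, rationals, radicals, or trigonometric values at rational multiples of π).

N(phga) = {dane, aghl, vnxa, fjgu, yxev, bljs, nfgg, ezcm, eudd, hbqw, ivqo, wgvt, pukm, zmtp, gcgs, ckly, eovc, ceiy}, |N(phga)| = 18.
Vertex yxev has 18 neighbors: phga, ewxz, zeik, dane, qbgy, aghl, dokf, vnxa, fjgu, ookx, frdb, ezcm, ires, ivqo, wgvt, onmk, zmtp, wmbu.
N(vnxa) = {phga, ewxz, dane, aghl, dokf, fhbw, yxev, ookx, eudd, hbqw, xlmh, ires, pukm, hrxj, gtpu, ckly, wmbu, ceiy}, |N(vnxa)| = 18.
N(onmk) = {gnbj, ewxz, dane, aghl, fhbw, fjgu, yxev, ookx, bljs, nfgg, ezcm, eudd, ires, ivqo, vnge, gtpu, cilu, bfti}, |N(onmk)| = 18.
18-regular, N=37; strongly regular (37,18,8,9).
spec(A) ≈ [18.0, 2.54138, -3.54138] (distinct, 5 d.p.).
λ_max=18, λ_min=-sqrt(37)/2 - 1/2; ϑ = −37·λ_min/(λ_max−λ_min) = sqrt(37).
≈ 6.0828 (to 4 d.p.).

sqrt(37)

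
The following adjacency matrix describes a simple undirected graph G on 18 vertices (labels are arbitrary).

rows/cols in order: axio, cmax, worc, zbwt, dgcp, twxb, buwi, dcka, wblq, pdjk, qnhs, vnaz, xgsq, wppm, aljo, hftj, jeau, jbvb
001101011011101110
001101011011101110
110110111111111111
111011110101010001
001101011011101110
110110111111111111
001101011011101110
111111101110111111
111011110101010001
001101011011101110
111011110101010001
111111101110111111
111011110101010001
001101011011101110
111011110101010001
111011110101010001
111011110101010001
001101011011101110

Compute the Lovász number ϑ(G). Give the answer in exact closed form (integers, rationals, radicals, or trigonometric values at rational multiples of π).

7

deg(buwi) = 11; N(buwi) = {worc, zbwt, twxb, dcka, wblq, qnhs, vnaz, xgsq, aljo, hftj, jeau}.
N(dgcp) = {worc, zbwt, twxb, dcka, wblq, qnhs, vnaz, xgsq, aljo, hftj, jeau}, |N(dgcp)| = 11.
Vertex jeau has 11 neighbors: axio, cmax, worc, dgcp, twxb, buwi, dcka, pdjk, vnaz, wppm, jbvb.
N(wblq) = {axio, cmax, worc, dgcp, twxb, buwi, dcka, pdjk, vnaz, wppm, jbvb}, |N(wblq)| = 11.
Complete 4-partite, parts [7, 7, 2, 2]: perfect, ϑ = α = 7.
≈ 7.000000 (to 6 d.p.).
Check 7 ≤ 7 ≤ 7: collapsed.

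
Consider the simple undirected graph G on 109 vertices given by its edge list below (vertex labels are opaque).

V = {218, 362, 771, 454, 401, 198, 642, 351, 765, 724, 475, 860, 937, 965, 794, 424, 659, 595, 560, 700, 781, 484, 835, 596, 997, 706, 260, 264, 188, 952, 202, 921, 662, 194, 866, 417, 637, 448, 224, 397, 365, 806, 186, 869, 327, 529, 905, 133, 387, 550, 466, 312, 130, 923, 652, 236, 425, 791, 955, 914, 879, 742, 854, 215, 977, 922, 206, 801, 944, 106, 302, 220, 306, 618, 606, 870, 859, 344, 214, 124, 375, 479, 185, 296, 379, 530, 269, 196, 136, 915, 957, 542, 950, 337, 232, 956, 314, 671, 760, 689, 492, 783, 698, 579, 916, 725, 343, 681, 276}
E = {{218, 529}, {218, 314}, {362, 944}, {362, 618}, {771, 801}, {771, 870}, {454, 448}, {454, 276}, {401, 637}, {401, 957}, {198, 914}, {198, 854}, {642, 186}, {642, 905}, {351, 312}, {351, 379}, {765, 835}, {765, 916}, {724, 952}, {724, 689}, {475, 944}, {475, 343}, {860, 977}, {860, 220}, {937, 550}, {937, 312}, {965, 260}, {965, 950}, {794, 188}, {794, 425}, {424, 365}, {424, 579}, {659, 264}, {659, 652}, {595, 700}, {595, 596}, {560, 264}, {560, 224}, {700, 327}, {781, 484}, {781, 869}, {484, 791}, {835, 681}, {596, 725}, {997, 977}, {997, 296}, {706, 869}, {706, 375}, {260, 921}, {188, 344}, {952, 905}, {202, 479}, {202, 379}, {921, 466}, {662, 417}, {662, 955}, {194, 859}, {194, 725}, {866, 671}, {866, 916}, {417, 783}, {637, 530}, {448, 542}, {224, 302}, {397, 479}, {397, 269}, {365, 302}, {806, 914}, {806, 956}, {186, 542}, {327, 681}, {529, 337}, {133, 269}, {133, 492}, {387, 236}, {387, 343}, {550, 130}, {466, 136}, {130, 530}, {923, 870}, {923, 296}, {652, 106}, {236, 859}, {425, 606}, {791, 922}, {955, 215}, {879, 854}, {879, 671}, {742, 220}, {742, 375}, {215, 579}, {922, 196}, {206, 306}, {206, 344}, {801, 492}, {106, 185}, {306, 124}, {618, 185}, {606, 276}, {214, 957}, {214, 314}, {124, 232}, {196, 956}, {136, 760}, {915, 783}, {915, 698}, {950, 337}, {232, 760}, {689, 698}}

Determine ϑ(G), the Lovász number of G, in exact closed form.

109*cos(pi/109)/(cos(pi/109) + 1)

deg(596) = 2; N(596) = {595, 725}.
N(671) = {866, 879}, |N(671)| = 2.
N(957) = {401, 214}, |N(957)| = 2.
Vertex 202 has 2 neighbors: 479, 379.
2-regular, N=109; this is C_{109}, the 109-cycle.
A has 55 distinct eigenvalues ≈ [2.0, 1.996678, 1.986723, 1.970169, 1.94707, 1.917503, 1.881566, 1.839379, 1.791082, 1.736834, 1.676818, 1.611231, 1.540291, 1.464235, 1.383315, 1.2978, 1.207973, 1.114134, 1.016594, 0.915677, 0.811718, 0.705062, 0.596064, 0.485087, 0.372497, 0.258671, 0.143985, 0.028821, -0.086439, -0.201412, -0.315715, -0.42897, -0.5408, -0.650834, -0.758705, -0.864056, -0.966537, -1.065807, -1.161536, -1.253407, -1.341115, -1.424367, -1.502888, -1.576416, -1.644707, -1.707535, -1.764691, -1.815985, -1.861246, -1.900324, -1.933089, -1.959433, -1.979268, -1.992528, -1.999169].
Lovász (edge-transitive): ϑ = −109·(-2*cos(pi/109))/((2)−(-2*cos(pi/109))) = 109*cos(pi/109)/(cos(pi/109) + 1).
ϑ(G) ≈ 54.4887.
Lovász sandwich 54 ≤ 109*cos(pi/109)/(cos(pi/109) + 1) ≤ 55: both strict.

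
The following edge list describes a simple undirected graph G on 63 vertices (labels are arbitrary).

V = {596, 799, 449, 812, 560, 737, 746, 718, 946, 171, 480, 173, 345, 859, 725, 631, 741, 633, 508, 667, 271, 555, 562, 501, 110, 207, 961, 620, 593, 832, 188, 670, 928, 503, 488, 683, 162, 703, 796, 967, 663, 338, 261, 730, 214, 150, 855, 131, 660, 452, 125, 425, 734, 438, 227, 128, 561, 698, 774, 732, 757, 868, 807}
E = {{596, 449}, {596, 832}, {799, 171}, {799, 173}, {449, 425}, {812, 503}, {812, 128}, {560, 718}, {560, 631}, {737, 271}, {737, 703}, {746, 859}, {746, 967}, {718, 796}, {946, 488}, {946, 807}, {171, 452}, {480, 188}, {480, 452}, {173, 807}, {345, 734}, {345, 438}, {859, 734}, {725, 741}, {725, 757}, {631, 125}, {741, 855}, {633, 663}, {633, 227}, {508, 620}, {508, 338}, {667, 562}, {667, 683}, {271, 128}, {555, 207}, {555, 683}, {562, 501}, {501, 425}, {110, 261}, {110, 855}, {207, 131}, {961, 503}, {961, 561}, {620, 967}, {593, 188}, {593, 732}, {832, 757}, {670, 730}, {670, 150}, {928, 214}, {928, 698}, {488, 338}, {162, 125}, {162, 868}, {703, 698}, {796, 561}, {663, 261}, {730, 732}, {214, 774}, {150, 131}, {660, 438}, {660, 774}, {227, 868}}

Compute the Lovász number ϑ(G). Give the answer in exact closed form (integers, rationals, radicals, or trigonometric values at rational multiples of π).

63*cos(pi/63)/(cos(pi/63) + 1)

deg(503) = 2; N(503) = {812, 961}.
N(425) = {449, 501}, |N(425)| = 2.
N(173) = {799, 807}, |N(173)| = 2.
N(734) = {345, 859}, |N(734)| = 2.
63-vertex 2-regular graph: a single 63-cycle (edge-transitive).
The 32 distinct eigenvalues: [2.0, 1.99006, 1.96034, 1.91115, 1.84295, 1.75644, 1.65248, 1.53209, 1.39647, 1.24698, 1.08509, 0.91242, 0.73068, 0.54168, 0.3473, 0.14946, -0.04986, -0.24869, -0.44504, -0.63697, -0.82257, -1.0, -1.16749, -1.32337, -1.4661, -1.59427, -1.70658, -1.80194, -1.87939, -1.93815, -1.97766, -1.99751].
ϑ = −N·λ_min/(λ_max−λ_min) = −63·(-2*cos(pi/63))/(2−(-2*cos(pi/63))) = 63*cos(pi/63)/(cos(pi/63) + 1).
= 31.4804093… (decimal).
Sandwich: α(G)=31 ≤ ϑ(G)=63*cos(pi/63)/(cos(pi/63) + 1) ≤ χ(Ḡ)=32 (both strict).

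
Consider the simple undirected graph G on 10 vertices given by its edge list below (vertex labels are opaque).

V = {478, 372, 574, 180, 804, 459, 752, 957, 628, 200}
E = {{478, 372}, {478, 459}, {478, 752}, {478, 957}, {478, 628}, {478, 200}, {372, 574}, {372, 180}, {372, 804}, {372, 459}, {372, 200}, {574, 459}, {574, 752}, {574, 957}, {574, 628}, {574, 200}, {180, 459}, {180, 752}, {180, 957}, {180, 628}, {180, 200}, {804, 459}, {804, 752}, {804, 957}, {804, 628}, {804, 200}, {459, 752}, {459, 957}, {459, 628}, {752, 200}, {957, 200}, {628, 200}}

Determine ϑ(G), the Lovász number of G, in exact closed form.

N(574) = {372, 459, 752, 957, 628, 200}, |N(574)| = 6.
N(180) = {372, 459, 752, 957, 628, 200}, |N(180)| = 6.
Vertex 372 has 6 neighbors: 478, 574, 180, 804, 459, 200.
Vertex 459 has 8 neighbors: 478, 372, 574, 180, 804, 752, 957, 628.
K_{4,4,2} (perfect); ϑ(G) = α(G) = max{4,4,2} = 4.
Numerically 4.00000000.
Lovász sandwich 4 ≤ 4 ≤ 4: collapsed.

4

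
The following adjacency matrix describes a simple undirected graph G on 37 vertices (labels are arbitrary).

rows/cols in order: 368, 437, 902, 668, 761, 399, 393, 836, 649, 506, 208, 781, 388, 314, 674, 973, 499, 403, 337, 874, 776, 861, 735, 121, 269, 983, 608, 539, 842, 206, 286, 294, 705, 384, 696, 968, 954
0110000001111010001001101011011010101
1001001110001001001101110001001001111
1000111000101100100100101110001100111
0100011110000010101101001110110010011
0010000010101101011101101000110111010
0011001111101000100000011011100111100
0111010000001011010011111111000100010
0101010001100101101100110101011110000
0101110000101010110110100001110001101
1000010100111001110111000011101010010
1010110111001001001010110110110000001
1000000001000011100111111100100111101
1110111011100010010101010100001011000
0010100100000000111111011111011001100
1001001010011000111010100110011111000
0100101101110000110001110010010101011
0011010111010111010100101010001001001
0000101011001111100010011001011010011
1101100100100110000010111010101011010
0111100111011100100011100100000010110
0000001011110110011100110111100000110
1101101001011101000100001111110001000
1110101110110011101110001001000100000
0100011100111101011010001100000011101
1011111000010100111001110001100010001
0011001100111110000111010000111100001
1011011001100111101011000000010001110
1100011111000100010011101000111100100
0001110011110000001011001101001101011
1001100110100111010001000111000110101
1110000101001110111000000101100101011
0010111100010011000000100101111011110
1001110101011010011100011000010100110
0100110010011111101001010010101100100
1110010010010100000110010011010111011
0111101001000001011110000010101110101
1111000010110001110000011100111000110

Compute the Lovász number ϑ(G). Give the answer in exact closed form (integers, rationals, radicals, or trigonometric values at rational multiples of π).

sqrt(37)

N(608) = {368, 902, 668, 399, 393, 506, 208, 314, 674, 973, 499, 337, 776, 861, 206, 384, 696, 968}, |N(608)| = 18.
deg(393) = 18; N(393) = {437, 902, 668, 399, 388, 674, 973, 403, 776, 861, 735, 121, 269, 983, 608, 539, 294, 968}.
deg(696) = 18; N(696) = {368, 437, 902, 399, 649, 781, 314, 874, 776, 121, 608, 539, 206, 294, 705, 384, 968, 954}.
deg(861) = 18; N(861) = {368, 437, 668, 761, 393, 506, 781, 388, 314, 973, 874, 269, 983, 608, 539, 842, 206, 384}.
37-vertex 18-regular graph: strongly regular (37,18,8,9).
A has 3 distinct eigenvalues ≈ [18.0, 2.541381, -3.541381].
−37·(-sqrt(37)/2 - 1/2) / ((18)−(-sqrt(37)/2 - 1/2)) = sqrt(37) = ϑ(G).
≈ 6.0828 (to 4 d.p.).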